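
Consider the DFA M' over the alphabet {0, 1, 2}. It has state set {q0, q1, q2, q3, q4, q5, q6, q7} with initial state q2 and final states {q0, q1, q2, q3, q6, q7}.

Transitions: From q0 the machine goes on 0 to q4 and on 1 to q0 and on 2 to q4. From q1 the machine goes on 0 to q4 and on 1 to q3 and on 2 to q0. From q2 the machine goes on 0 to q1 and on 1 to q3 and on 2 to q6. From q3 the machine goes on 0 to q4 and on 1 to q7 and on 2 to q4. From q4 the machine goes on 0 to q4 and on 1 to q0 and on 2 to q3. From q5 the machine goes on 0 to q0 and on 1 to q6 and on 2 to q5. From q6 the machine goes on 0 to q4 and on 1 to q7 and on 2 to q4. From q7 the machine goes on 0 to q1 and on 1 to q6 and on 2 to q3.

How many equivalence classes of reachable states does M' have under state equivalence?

First remove the unreachable states {q5}; 7 states remain.
P0 = {q0,q1,q2,q3,q6,q7} | {q4}.
On input 0, block {q0,q1,q2,q3,q6,q7} splits into {q0,q1,q3,q6} and {q2,q7}.
Split {q0,q1,q3,q6} by δ(·,1) → {q0,q1} and {q3,q6}.
Split {q0,q1} by δ(·,1) → {q0} and {q1}.
Stable partition: {q0} | {q4} | {q2,q7} | {q3,q6} | {q1} — 5 equivalence classes.

5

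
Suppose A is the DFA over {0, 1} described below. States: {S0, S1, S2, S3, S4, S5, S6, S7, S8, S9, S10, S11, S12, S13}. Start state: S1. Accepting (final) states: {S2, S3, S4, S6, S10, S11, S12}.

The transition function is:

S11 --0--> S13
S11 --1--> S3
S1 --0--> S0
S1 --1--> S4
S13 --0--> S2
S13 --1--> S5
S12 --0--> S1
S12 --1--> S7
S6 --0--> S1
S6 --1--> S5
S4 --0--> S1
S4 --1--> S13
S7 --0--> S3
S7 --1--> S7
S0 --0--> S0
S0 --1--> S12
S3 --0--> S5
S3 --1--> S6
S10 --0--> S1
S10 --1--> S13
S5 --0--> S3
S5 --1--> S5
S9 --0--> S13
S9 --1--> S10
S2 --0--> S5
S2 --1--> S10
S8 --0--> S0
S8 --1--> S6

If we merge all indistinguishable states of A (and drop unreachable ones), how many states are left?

4

First remove the unreachable states {S8,S9,S11}; 11 states remain.
Start with accepting vs non-accepting: {S2,S3,S4,S6,S10,S12} | {S0,S1,S5,S7,S13}.
Refine {S2,S3,S4,S6,S10,S12} on symbol 1: members go to different blocks, giving {S4,S6,S10,S12} and {S2,S3}.
On input 0, block {S0,S1,S5,S7,S13} splits into {S5,S7,S13} and {S0,S1}.
Stable partition: {S4,S6,S10,S12} | {S5,S7,S13} | {S2,S3} | {S0,S1} — 4 equivalence classes.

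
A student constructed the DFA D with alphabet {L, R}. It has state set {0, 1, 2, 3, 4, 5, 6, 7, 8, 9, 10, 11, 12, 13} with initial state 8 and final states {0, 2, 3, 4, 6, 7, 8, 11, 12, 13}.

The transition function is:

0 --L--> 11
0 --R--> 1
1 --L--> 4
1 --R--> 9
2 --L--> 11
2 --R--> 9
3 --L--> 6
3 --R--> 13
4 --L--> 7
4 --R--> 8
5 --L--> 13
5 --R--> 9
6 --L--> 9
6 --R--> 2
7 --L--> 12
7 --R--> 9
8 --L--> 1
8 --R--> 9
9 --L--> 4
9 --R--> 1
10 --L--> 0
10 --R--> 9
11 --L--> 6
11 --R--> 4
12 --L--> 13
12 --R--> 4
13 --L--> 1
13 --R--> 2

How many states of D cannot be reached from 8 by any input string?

BFS from 8 reaches {1, 2, 4, 6, 7, 8, 9, 11, 12, 13}; the 4 state(s) 0, 3, 5, 10 are never visited.

4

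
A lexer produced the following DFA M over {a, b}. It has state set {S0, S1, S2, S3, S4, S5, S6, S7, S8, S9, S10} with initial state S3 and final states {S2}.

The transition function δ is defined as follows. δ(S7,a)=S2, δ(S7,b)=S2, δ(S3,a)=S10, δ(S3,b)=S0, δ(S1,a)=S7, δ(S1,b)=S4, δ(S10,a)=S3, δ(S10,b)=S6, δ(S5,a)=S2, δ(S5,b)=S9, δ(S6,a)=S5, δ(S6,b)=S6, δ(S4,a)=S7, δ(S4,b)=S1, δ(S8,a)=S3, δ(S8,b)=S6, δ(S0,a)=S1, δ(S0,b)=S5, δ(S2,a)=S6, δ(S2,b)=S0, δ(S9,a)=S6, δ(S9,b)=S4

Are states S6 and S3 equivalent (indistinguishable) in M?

States {S8} cannot be reached from the start state, so discard them.
Initial partition by acceptance: {S2} | {S0,S1,S3,S4,S5,S6,S7,S9,S10}.
Split {S0,S1,S3,S4,S5,S6,S7,S9,S10} by δ(·,a) → {S0,S1,S3,S4,S6,S9,S10} and {S5,S7}.
Refine {S0,S1,S3,S4,S6,S9,S10} on symbol a: members go to different blocks, giving {S0,S3,S9,S10} and {S1,S4,S6}.
Split {S0,S3,S9,S10} by δ(·,a) → {S0,S9} and {S3,S10}.
Refine {S0,S9} on symbol b: members go to different blocks, giving {S0} and {S9}.
On input b, block {S5,S7} splits into {S5} and {S7}.
Refine {S1,S4,S6} on symbol a: members go to different blocks, giving {S1,S4} and {S6}.
On input b, block {S3,S10} splits into {S3} and {S10}.
The partition is now stable with 9 blocks: {S2} | {S0} | {S5} | {S1,S4} | {S3} | {S9} | {S7} | {S6} | {S10}.
S6 and S3 end up in different blocks, so they are distinguishable. For instance, the string 'aa' is accepted from only S6.

No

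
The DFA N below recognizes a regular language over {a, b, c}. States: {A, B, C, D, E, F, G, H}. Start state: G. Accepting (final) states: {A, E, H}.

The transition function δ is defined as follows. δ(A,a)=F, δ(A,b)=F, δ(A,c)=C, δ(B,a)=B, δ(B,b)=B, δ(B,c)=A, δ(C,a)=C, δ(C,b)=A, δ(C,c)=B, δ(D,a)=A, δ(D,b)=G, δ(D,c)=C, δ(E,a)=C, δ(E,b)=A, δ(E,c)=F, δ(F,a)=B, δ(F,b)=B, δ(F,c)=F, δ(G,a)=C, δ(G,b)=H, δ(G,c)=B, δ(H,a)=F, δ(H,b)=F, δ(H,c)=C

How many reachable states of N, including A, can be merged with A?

States {D,E} cannot be reached from the start state, so discard them.
Start with accepting vs non-accepting: {A,H} | {B,C,F,G}.
Split {B,C,F,G} by δ(·,b) → {B,F} and {C,G}.
Split {B,F} by δ(·,c) → {B} and {F}.
The partition is now stable with 4 blocks: {A,H} | {B} | {C,G} | {F}.
The equivalence class containing A is {A,H}, of size 2.

2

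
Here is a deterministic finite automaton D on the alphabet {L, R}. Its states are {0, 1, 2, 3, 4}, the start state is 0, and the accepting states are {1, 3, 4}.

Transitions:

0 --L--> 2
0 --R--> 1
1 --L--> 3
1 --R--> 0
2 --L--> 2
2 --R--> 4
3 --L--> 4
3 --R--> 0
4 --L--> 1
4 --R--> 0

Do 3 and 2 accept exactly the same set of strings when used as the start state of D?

Initial partition by acceptance: {1,3,4} | {0,2}.
No further refinement is possible. Final partition (2 blocks): {1,3,4} | {0,2}.
3 and 2 end up in different blocks, so they are distinguishable. For instance, the string 'ε' is accepted from only 3.

No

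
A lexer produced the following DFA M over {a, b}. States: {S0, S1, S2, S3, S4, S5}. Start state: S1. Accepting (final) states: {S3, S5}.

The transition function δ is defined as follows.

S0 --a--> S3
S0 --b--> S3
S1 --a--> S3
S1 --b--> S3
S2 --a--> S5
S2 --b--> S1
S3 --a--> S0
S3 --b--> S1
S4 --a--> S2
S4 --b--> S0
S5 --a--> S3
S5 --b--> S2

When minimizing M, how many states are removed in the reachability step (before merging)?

Starting at S1 and following transitions, the reachable set is {S0, S1, S3}. That leaves S2, S4, S5 unreachable — 3 in total.

3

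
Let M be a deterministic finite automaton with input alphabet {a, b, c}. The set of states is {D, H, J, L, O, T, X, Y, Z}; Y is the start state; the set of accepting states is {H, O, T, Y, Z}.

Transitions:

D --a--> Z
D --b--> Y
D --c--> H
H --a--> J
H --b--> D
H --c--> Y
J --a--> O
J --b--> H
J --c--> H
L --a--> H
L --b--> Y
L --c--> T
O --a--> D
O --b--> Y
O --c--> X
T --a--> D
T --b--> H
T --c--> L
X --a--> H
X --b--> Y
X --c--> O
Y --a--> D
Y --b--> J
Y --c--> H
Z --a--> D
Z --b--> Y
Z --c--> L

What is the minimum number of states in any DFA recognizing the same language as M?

All states are reachable from the start state.
Start with accepting vs non-accepting: {H,O,T,Y,Z} | {D,J,L,X}.
On input b, block {H,O,T,Y,Z} splits into {O,T,Z} and {H,Y}.
Refine {D,J,L,X} on symbol a: members go to different blocks, giving {L,X} and {D,J}.
No further refinement is possible. Final partition (4 blocks): {O,T,Z} | {L,X} | {H,Y} | {D,J}.

4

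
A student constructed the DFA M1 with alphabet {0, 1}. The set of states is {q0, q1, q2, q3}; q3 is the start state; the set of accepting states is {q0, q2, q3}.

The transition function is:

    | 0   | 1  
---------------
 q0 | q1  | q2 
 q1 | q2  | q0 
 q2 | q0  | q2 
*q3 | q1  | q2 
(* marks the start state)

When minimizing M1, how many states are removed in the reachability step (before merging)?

0

A breadth-first search from the start state visits every state.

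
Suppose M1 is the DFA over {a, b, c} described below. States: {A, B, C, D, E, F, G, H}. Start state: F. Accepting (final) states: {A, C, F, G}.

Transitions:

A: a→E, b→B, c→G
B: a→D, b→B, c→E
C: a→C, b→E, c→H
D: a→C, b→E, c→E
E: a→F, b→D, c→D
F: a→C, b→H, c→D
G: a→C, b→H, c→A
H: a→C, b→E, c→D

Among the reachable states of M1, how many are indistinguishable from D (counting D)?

First remove the unreachable states {A,B,G}; 5 states remain.
Start with accepting vs non-accepting: {C,F} | {D,E,H}.
The partition is now stable with 2 blocks: {C,F} | {D,E,H}.
State D belongs to the block {D,E,H}, which has 3 states.

3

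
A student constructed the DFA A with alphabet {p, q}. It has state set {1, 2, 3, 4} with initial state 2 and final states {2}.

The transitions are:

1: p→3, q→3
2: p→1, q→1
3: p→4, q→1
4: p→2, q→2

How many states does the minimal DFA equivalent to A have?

4

All states are reachable from the start state.
Start with accepting vs non-accepting: {2} | {1,3,4}.
On input p, block {1,3,4} splits into {1,3} and {4}.
Split {1,3} by δ(·,p) → {1} and {3}.
The partition is now stable with 4 blocks: {2} | {1} | {4} | {3}.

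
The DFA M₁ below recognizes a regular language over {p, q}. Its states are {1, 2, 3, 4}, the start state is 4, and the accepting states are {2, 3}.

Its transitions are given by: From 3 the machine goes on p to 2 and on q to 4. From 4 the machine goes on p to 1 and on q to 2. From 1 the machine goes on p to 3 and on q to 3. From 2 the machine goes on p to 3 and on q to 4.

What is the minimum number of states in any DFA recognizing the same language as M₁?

All states are reachable from the start state.
Initial partition by acceptance: {2,3} | {1,4}.
On input p, block {1,4} splits into {1} and {4}.
No further refinement is possible. Final partition (3 blocks): {2,3} | {1} | {4}.

3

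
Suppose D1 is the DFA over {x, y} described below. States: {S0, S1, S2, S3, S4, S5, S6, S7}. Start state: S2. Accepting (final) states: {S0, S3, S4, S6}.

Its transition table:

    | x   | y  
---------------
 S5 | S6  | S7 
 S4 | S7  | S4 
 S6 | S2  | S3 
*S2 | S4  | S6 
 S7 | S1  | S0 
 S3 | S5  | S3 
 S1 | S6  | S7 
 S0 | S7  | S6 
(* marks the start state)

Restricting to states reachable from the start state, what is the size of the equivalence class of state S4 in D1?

1

Start with accepting vs non-accepting: {S0,S3,S4,S6} | {S1,S2,S5,S7}.
Refine {S1,S2,S5,S7} on symbol x: members go to different blocks, giving {S1,S2,S5} and {S7}.
Split {S0,S3,S4,S6} by δ(·,x) → {S0,S4} and {S3,S6}.
On input y, block {S0,S4} splits into {S0} and {S4}.
On input x, block {S1,S2,S5} splits into {S1,S5} and {S2}.
On input x, block {S3,S6} splits into {S3} and {S6}.
Stable partition: {S0} | {S1,S5} | {S7} | {S3} | {S4} | {S2} | {S6} — 7 equivalence classes.
State S4 belongs to the block {S4}, which has 1 states.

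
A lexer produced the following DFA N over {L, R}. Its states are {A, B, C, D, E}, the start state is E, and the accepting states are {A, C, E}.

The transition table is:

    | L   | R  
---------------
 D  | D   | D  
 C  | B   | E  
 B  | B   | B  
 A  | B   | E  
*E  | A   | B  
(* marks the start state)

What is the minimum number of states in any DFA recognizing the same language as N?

States {C,D} cannot be reached from the start state, so discard them.
P0 = {A,E} | {B}.
Refine {A,E} on symbol L: members go to different blocks, giving {A} and {E}.
No further refinement is possible. Final partition (3 blocks): {A} | {B} | {E}.

3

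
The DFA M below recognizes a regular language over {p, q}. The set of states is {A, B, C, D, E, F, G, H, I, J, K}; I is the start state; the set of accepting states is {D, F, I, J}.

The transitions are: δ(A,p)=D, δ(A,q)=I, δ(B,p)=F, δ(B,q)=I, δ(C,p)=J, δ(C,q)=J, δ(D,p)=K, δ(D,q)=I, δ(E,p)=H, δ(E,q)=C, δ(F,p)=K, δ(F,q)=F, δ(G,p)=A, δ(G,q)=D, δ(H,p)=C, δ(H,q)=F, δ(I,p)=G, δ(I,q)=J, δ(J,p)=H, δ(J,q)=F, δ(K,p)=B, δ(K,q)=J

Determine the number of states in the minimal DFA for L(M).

States {E} cannot be reached from the start state, so discard them.
P0 = {D,F,I,J} | {A,B,C,G,H,K}.
On input p, block {A,B,C,G,H,K} splits into {A,B,C} and {G,H,K}.
No further refinement is possible. Final partition (3 blocks): {D,F,I,J} | {A,B,C} | {G,H,K}.

3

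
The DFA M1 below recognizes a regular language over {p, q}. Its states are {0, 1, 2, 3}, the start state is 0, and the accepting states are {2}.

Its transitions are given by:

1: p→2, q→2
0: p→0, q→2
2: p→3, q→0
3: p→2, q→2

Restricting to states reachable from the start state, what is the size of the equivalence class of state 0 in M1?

1

Reachable states from the start: {0,2,3}. Unreachable: {1} — drop them.
P0 = {2} | {0,3}.
On input p, block {0,3} splits into {0} and {3}.
Stable partition: {2} | {0} | {3} — 3 equivalence classes.
State 0 belongs to the block {0}, which has 1 states.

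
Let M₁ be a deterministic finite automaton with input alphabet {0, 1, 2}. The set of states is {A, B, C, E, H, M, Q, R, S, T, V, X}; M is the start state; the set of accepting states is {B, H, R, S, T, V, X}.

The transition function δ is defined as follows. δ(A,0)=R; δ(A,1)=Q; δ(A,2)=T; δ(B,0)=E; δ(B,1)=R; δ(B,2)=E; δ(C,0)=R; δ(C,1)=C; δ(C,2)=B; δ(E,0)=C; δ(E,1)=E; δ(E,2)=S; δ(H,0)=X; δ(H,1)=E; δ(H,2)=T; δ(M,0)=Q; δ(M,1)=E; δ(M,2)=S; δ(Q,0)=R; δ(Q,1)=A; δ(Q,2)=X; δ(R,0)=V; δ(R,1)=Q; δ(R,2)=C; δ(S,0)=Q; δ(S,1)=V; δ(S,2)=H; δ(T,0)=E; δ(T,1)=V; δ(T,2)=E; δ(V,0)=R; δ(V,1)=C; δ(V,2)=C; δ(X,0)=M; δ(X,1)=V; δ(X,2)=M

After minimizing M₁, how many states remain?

Every state is reachable, so we keep all 12.
Start with accepting vs non-accepting: {B,H,R,S,T,V,X} | {A,C,E,M,Q}.
On input 0, block {B,H,R,S,T,V,X} splits into {B,S,T,X} and {H,R,V}.
On input 2, block {B,S,T,X} splits into {B,T,X} and {S}.
Split {A,C,E,M,Q} by δ(·,0) → {A,C,Q} and {E,M}.
Refine {H,R,V} on symbol 0: members go to different blocks, giving {R,V} and {H}.
The partition is now stable with 6 blocks: {B,T,X} | {A,C,Q} | {R,V} | {S} | {E,M} | {H}.

6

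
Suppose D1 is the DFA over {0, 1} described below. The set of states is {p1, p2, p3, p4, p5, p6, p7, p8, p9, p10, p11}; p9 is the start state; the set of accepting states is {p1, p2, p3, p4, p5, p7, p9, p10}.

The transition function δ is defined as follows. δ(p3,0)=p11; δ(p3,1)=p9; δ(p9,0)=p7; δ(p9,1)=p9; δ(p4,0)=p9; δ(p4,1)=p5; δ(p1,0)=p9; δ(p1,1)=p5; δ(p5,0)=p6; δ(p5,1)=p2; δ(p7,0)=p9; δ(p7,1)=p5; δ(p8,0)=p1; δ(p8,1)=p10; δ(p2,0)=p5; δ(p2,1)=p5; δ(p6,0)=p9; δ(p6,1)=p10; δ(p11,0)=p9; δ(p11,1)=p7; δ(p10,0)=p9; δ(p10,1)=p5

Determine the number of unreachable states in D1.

BFS from p9 reaches {p2, p5, p6, p7, p9, p10}; the 5 state(s) p1, p3, p4, p8, p11 are never visited.

5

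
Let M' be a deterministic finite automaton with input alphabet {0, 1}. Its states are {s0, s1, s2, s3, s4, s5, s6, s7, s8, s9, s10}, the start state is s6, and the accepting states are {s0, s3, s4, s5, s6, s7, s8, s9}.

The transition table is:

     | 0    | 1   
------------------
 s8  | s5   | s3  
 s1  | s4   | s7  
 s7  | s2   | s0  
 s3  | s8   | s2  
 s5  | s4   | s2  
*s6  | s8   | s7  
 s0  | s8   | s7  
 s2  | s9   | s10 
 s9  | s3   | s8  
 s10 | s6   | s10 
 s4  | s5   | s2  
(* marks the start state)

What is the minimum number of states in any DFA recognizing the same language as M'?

8

Reachable states from the start: {s0,s2,s3,s4,s5,s6,s7,s8,s9,s10}. Unreachable: {s1} — drop them.
Start with accepting vs non-accepting: {s0,s3,s4,s5,s6,s7,s8,s9} | {s2,s10}.
On input 0, block {s0,s3,s4,s5,s6,s7,s8,s9} splits into {s0,s3,s4,s5,s6,s8,s9} and {s7}.
Split {s0,s3,s4,s5,s6,s8,s9} by δ(·,1) → {s3,s4,s5} and {s0,s6} and {s8,s9}.
On input 0, block {s3,s4,s5} splits into {s4,s5} and {s3}.
On input 0, block {s2,s10} splits into {s2} and {s10}.
On input 0, block {s8,s9} splits into {s8} and {s9}.
No further refinement is possible. Final partition (8 blocks): {s4,s5} | {s2} | {s7} | {s0,s6} | {s8} | {s3} | {s10} | {s9}.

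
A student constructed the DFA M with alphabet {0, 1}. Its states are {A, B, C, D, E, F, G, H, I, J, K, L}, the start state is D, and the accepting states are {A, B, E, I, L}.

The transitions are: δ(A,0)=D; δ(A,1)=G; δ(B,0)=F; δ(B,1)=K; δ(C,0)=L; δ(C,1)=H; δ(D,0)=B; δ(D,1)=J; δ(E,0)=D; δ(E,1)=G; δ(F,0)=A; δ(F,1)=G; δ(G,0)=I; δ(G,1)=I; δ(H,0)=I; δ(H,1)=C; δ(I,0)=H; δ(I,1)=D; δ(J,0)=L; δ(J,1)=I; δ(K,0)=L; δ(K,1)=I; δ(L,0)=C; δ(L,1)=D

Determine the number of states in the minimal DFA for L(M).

5

First remove the unreachable states {E}; 11 states remain.
P0 = {A,B,I,L} | {C,D,F,G,H,J,K}.
On input 1, block {C,D,F,G,H,J,K} splits into {C,D,F,H} and {G,J,K}.
On input 1, block {A,B,I,L} splits into {A,B} and {I,L}.
Refine {C,D,F,H} on symbol 0: members go to different blocks, giving {C,H} and {D,F}.
No further refinement is possible. Final partition (5 blocks): {A,B} | {C,H} | {G,J,K} | {I,L} | {D,F}.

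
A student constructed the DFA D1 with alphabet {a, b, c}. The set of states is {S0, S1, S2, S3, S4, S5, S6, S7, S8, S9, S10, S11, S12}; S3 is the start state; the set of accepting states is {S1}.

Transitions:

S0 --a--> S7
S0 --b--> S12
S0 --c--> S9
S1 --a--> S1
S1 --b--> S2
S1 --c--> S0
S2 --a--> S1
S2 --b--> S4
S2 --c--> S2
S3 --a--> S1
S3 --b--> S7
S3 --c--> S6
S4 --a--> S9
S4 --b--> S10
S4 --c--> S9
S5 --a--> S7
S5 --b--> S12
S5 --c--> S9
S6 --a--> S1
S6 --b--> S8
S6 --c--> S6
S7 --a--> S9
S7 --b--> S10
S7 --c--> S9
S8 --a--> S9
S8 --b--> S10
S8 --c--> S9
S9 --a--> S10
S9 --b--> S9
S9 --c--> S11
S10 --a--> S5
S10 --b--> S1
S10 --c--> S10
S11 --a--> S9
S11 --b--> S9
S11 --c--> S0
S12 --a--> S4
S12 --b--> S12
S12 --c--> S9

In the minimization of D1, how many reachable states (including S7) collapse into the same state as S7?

P0 = {S1} | {S0,S2,S3,S4,S5,S6,S7,S8,S9,S10,S11,S12}.
Split {S0,S2,S3,S4,S5,S6,S7,S8,S9,S10,S11,S12} by δ(·,a) → {S0,S4,S5,S7,S8,S9,S10,S11,S12} and {S2,S3,S6}.
On input b, block {S0,S4,S5,S7,S8,S9,S10,S11,S12} splits into {S0,S4,S5,S7,S8,S9,S11,S12} and {S10}.
Refine {S0,S4,S5,S7,S8,S9,S11,S12} on symbol a: members go to different blocks, giving {S0,S4,S5,S7,S8,S11,S12} and {S9}.
Split {S0,S4,S5,S7,S8,S11,S12} by δ(·,a) → {S4,S7,S8,S11} and {S0,S5,S12}.
Split {S4,S7,S8,S11} by δ(·,b) → {S4,S7,S8} and {S11}.
No further refinement is possible. Final partition (7 blocks): {S1} | {S4,S7,S8} | {S2,S3,S6} | {S10} | {S9} | {S0,S5,S12} | {S11}.
The equivalence class containing S7 is {S4,S7,S8}, of size 3.

3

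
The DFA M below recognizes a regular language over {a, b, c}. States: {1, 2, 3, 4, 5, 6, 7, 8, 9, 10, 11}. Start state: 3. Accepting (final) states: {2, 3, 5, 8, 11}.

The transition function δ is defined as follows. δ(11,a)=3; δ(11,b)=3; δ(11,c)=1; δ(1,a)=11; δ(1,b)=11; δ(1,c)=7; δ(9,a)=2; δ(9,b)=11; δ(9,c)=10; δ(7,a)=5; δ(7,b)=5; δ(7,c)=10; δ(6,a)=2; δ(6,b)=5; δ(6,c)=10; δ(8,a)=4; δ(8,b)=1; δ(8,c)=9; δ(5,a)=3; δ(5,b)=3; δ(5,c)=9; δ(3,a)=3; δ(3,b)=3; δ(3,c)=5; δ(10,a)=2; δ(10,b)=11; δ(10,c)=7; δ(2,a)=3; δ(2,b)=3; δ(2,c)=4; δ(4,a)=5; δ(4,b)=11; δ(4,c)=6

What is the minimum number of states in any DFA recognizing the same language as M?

3

Reachable states from the start: {1,2,3,4,5,6,7,9,10,11}. Unreachable: {8} — drop them.
P0 = {2,3,5,11} | {1,4,6,7,9,10}.
On input c, block {2,3,5,11} splits into {2,5,11} and {3}.
The partition is now stable with 3 blocks: {2,5,11} | {1,4,6,7,9,10} | {3}.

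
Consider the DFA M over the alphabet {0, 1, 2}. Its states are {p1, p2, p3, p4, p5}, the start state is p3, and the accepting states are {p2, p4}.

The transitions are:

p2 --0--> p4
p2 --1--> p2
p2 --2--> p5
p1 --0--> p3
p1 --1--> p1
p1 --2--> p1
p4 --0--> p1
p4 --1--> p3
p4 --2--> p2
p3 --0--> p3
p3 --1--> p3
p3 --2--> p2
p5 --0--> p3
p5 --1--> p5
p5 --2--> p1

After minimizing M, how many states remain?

All states are reachable from the start state.
P0 = {p2,p4} | {p1,p3,p5}.
Refine {p2,p4} on symbol 0: members go to different blocks, giving {p2} and {p4}.
On input 2, block {p1,p3,p5} splits into {p1,p5} and {p3}.
The partition is now stable with 4 blocks: {p2} | {p1,p5} | {p4} | {p3}.

4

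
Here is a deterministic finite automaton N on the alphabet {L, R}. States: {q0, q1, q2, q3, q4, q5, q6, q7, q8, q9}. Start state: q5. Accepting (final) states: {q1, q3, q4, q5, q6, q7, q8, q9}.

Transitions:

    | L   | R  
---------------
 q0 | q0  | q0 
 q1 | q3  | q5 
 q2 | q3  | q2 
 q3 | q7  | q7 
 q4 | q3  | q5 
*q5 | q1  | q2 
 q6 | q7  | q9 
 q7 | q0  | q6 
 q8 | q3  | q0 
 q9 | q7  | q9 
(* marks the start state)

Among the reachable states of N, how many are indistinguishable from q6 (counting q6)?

2

First remove the unreachable states {q4,q8}; 8 states remain.
Initial partition by acceptance: {q1,q3,q5,q6,q7,q9} | {q0,q2}.
Split {q1,q3,q5,q6,q7,q9} by δ(·,L) → {q1,q3,q5,q6,q9} and {q7}.
Split {q1,q3,q5,q6,q9} by δ(·,L) → {q3,q6,q9} and {q1,q5}.
Refine {q3,q6,q9} on symbol R: members go to different blocks, giving {q6,q9} and {q3}.
Split {q0,q2} by δ(·,L) → {q0} and {q2}.
Refine {q1,q5} on symbol L: members go to different blocks, giving {q1} and {q5}.
No further refinement is possible. Final partition (7 blocks): {q6,q9} | {q0} | {q7} | {q1} | {q3} | {q2} | {q5}.
State q6 belongs to the block {q6,q9}, which has 2 states.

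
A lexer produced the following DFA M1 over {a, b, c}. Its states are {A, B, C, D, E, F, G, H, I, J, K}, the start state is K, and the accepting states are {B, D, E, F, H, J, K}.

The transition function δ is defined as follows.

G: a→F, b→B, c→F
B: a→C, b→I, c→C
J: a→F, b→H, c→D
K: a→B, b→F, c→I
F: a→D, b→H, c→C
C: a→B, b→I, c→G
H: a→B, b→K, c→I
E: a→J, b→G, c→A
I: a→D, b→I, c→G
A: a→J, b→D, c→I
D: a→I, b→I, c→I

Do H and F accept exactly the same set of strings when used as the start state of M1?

First remove the unreachable states {A,E,J}; 8 states remain.
Initial partition by acceptance: {B,D,F,H,K} | {C,G,I}.
On input a, block {B,D,F,H,K} splits into {F,H,K} and {B,D}.
On input a, block {C,G,I} splits into {C,I} and {G}.
Stable partition: {F,H,K} | {C,I} | {B,D} | {G} — 4 equivalence classes.
H and F lie in the same block of the stable partition, so they are equivalent — no string distinguishes them.

Yes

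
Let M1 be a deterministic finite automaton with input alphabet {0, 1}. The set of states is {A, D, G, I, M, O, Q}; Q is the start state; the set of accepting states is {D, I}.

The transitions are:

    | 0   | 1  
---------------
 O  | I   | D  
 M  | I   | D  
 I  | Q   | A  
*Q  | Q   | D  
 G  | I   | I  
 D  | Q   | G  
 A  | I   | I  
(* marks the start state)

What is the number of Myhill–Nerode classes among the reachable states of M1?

First remove the unreachable states {M,O}; 5 states remain.
Start with accepting vs non-accepting: {D,I} | {A,G,Q}.
Split {A,G,Q} by δ(·,0) → {A,G} and {Q}.
No further refinement is possible. Final partition (3 blocks): {D,I} | {A,G} | {Q}.

3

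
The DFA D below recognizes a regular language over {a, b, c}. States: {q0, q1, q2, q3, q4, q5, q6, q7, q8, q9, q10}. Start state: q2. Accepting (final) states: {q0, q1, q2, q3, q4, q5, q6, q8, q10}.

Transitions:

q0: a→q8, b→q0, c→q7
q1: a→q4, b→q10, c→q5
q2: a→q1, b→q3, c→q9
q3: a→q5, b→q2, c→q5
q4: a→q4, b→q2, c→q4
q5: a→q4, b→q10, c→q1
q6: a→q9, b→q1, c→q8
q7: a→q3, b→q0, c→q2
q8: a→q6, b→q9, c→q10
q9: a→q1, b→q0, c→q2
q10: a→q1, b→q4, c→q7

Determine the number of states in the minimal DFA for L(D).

Start with accepting vs non-accepting: {q0,q1,q2,q3,q4,q5,q6,q8,q10} | {q7,q9}.
Split {q0,q1,q2,q3,q4,q5,q6,q8,q10} by δ(·,a) → {q0,q1,q2,q3,q4,q5,q8,q10} and {q6}.
Split {q0,q1,q2,q3,q4,q5,q8,q10} by δ(·,a) → {q0,q1,q2,q3,q4,q5,q10} and {q8}.
Split {q0,q1,q2,q3,q4,q5,q10} by δ(·,a) → {q1,q2,q3,q4,q5,q10} and {q0}.
Split {q1,q2,q3,q4,q5,q10} by δ(·,c) → {q1,q3,q4,q5} and {q2,q10}.
The partition is now stable with 6 blocks: {q1,q3,q4,q5} | {q7,q9} | {q6} | {q8} | {q0} | {q2,q10}.

6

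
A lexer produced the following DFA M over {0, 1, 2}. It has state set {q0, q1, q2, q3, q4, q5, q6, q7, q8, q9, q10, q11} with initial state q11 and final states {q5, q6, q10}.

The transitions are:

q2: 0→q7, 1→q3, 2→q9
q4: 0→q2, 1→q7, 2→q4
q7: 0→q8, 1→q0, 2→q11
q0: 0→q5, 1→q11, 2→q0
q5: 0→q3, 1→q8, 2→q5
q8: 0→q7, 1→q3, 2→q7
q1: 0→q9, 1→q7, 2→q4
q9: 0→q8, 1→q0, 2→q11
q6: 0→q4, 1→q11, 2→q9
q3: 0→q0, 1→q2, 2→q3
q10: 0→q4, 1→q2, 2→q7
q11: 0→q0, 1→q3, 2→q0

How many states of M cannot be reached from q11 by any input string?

No path from q11 leads to q1, q4, q6, q10; the other 8 states are all reachable.

4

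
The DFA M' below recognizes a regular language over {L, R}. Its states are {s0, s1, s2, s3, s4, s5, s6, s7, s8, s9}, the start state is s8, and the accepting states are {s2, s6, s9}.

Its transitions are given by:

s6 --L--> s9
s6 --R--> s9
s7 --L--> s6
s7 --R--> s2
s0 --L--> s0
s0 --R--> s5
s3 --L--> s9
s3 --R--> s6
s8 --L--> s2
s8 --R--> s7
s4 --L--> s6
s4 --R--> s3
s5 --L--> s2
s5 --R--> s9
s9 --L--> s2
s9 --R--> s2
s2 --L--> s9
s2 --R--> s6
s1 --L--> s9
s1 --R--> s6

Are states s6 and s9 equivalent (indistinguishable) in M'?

States {s0,s1,s3,s4,s5} cannot be reached from the start state, so discard them.
Start with accepting vs non-accepting: {s2,s6,s9} | {s7,s8}.
Refine {s7,s8} on symbol R: members go to different blocks, giving {s7} and {s8}.
No further refinement is possible. Final partition (3 blocks): {s2,s6,s9} | {s7} | {s8}.
s6 and s9 lie in the same block of the stable partition, so they are equivalent — no string distinguishes them.

Yes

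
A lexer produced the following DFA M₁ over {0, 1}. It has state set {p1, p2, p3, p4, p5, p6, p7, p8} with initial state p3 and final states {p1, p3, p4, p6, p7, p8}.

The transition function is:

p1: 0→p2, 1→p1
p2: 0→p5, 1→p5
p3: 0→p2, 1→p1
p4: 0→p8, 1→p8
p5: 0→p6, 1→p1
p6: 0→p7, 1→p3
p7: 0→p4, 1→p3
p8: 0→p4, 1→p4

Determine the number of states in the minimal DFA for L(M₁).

6

All states are reachable from the start state.
Start with accepting vs non-accepting: {p1,p3,p4,p6,p7,p8} | {p2,p5}.
Split {p1,p3,p4,p6,p7,p8} by δ(·,0) → {p4,p6,p7,p8} and {p1,p3}.
On input 1, block {p4,p6,p7,p8} splits into {p4,p8} and {p6,p7}.
Refine {p2,p5} on symbol 0: members go to different blocks, giving {p2} and {p5}.
Split {p6,p7} by δ(·,0) → {p6} and {p7}.
Stable partition: {p4,p8} | {p2} | {p1,p3} | {p6} | {p5} | {p7} — 6 equivalence classes.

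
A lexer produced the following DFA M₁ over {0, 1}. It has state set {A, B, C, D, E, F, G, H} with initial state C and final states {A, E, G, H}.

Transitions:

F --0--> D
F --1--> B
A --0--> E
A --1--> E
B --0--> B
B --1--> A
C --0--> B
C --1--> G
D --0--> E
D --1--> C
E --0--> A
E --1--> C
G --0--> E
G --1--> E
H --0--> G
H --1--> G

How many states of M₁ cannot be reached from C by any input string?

3

Starting at C and following transitions, the reachable set is {A, B, C, E, G}. That leaves D, F, H unreachable — 3 in total.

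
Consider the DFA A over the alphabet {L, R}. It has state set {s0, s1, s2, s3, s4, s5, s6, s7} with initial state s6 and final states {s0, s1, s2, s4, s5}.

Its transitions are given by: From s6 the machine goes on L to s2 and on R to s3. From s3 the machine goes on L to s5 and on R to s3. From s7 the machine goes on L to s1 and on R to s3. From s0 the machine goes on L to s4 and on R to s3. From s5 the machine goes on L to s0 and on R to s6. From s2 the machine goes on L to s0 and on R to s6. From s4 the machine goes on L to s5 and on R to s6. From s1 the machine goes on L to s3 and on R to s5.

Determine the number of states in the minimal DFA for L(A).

2

First remove the unreachable states {s1,s7}; 6 states remain.
Start with accepting vs non-accepting: {s0,s2,s4,s5} | {s3,s6}.
The partition is now stable with 2 blocks: {s0,s2,s4,s5} | {s3,s6}.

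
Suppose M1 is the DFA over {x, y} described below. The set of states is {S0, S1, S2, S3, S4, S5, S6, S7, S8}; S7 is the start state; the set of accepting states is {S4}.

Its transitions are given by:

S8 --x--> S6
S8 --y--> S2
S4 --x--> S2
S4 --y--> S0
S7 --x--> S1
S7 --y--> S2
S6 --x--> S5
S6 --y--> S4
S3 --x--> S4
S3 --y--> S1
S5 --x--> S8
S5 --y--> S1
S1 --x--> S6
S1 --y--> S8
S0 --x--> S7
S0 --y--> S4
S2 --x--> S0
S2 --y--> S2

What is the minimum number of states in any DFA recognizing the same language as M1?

States {S3} cannot be reached from the start state, so discard them.
Start with accepting vs non-accepting: {S4} | {S0,S1,S2,S5,S6,S7,S8}.
Split {S0,S1,S2,S5,S6,S7,S8} by δ(·,y) → {S1,S2,S5,S7,S8} and {S0,S6}.
On input x, block {S1,S2,S5,S7,S8} splits into {S1,S2,S8} and {S5,S7}.
Stable partition: {S4} | {S1,S2,S8} | {S0,S6} | {S5,S7} — 4 equivalence classes.

4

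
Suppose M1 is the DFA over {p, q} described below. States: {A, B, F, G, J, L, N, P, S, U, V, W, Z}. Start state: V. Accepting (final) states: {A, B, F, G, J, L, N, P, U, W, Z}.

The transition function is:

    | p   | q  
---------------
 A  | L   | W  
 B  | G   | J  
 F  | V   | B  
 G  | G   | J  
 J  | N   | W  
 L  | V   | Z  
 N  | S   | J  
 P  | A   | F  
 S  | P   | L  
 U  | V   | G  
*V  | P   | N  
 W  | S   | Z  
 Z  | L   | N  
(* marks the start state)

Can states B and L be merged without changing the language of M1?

Reachable states from the start: {A,B,F,G,J,L,N,P,S,V,W,Z}. Unreachable: {U} — drop them.
Initial partition by acceptance: {A,B,F,G,J,L,N,P,W,Z} | {S,V}.
Split {A,B,F,G,J,L,N,P,W,Z} by δ(·,p) → {A,B,G,J,P,Z} and {F,L,N,W}.
Refine {A,B,G,J,P,Z} on symbol p: members go to different blocks, giving {A,J,Z} and {B,G,P}.
On input q, block {F,L,N,W} splits into {L,N,W} and {F}.
On input p, block {B,G,P} splits into {B,G} and {P}.
The partition is now stable with 6 blocks: {A,J,Z} | {S,V} | {L,N,W} | {B,G} | {F} | {P}.
B and L end up in different blocks, so they are distinguishable. For instance, the string 'p' is accepted from only B.

No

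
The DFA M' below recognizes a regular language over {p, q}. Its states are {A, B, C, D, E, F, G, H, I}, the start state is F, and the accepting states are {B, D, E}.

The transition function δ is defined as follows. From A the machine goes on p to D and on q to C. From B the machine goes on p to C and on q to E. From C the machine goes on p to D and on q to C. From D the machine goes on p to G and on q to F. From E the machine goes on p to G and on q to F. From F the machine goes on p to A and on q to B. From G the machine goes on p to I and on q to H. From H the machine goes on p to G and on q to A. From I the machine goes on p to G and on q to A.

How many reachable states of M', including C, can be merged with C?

P0 = {B,D,E} | {A,C,F,G,H,I}.
On input q, block {B,D,E} splits into {D,E} and {B}.
On input p, block {A,C,F,G,H,I} splits into {F,G,H,I} and {A,C}.
Refine {F,G,H,I} on symbol p: members go to different blocks, giving {G,H,I} and {F}.
On input q, block {G,H,I} splits into {H,I} and {G}.
The partition is now stable with 6 blocks: {D,E} | {H,I} | {B} | {A,C} | {F} | {G}.
The equivalence class containing C is {A,C}, of size 2.

2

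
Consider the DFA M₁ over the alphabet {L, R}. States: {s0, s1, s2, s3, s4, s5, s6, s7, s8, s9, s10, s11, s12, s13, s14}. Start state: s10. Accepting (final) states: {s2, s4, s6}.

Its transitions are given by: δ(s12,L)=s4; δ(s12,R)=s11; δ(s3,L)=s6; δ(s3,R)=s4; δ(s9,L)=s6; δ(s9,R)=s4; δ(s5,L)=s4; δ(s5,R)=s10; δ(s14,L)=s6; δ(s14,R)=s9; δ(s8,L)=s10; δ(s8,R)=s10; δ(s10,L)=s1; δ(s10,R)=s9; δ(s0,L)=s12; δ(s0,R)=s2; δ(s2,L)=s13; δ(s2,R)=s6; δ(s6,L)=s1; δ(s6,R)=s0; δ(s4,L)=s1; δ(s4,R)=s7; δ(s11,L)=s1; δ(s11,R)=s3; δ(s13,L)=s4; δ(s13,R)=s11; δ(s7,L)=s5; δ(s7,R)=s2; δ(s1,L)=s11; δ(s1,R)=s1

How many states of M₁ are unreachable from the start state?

BFS from s10 reaches {s0, s1, s2, s3, s4, s5, s6, s7, s9, s10, s11, s12, s13}; the 2 state(s) s8, s14 are never visited.

2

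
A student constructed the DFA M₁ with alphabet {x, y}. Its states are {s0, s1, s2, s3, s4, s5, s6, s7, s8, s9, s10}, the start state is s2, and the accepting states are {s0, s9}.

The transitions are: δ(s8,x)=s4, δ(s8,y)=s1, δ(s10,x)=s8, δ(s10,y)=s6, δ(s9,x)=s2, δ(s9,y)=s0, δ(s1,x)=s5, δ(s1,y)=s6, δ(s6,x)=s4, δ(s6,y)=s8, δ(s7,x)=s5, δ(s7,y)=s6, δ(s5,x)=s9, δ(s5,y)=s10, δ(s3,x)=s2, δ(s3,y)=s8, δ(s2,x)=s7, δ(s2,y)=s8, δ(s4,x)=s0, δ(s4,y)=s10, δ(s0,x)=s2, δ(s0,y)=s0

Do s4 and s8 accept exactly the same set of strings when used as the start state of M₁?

States {s3} cannot be reached from the start state, so discard them.
Initial partition by acceptance: {s0,s9} | {s1,s2,s4,s5,s6,s7,s8,s10}.
Refine {s1,s2,s4,s5,s6,s7,s8,s10} on symbol x: members go to different blocks, giving {s1,s2,s6,s7,s8,s10} and {s4,s5}.
Refine {s1,s2,s6,s7,s8,s10} on symbol x: members go to different blocks, giving {s1,s6,s7,s8} and {s2,s10}.
No further refinement is possible. Final partition (4 blocks): {s0,s9} | {s1,s6,s7,s8} | {s4,s5} | {s2,s10}.
s4 and s8 end up in different blocks, so they are distinguishable. For instance, the string 'x' is accepted from only s4.

No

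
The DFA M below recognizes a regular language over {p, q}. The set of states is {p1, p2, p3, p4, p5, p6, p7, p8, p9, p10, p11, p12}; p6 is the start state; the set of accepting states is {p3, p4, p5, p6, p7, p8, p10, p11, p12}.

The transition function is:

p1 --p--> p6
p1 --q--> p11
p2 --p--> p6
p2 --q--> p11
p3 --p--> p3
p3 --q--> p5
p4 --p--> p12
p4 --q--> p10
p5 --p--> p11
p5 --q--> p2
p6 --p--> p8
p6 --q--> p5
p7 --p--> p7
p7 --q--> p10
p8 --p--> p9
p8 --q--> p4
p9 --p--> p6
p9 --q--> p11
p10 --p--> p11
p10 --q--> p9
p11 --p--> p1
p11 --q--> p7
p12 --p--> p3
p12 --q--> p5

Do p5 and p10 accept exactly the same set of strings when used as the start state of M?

Yes

Every state is reachable, so we keep all 12.
Initial partition by acceptance: {p3,p4,p5,p6,p7,p8,p10,p11,p12} | {p1,p2,p9}.
Split {p3,p4,p5,p6,p7,p8,p10,p11,p12} by δ(·,p) → {p3,p4,p5,p6,p7,p10,p12} and {p8,p11}.
Split {p3,p4,p5,p6,p7,p10,p12} by δ(·,p) → {p3,p4,p7,p12} and {p5,p6,p10}.
Refine {p5,p6,p10} on symbol q: members go to different blocks, giving {p5,p10} and {p6}.
The partition is now stable with 5 blocks: {p3,p4,p7,p12} | {p1,p2,p9} | {p8,p11} | {p5,p10} | {p6}.
p5 and p10 lie in the same block of the stable partition, so they are equivalent — no string distinguishes them.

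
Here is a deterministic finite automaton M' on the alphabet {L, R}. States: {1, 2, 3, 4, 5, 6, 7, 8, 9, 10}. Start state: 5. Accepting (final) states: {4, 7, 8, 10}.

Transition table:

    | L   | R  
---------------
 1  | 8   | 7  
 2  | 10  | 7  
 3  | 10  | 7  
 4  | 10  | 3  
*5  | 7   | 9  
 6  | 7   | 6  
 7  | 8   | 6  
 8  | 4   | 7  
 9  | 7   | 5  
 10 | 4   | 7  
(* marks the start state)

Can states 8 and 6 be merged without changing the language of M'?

Reachable states from the start: {3,4,5,6,7,8,9,10}. Unreachable: {1,2} — drop them.
P0 = {4,7,8,10} | {3,5,6,9}.
Split {4,7,8,10} by δ(·,R) → {4,7} and {8,10}.
Split {3,5,6,9} by δ(·,L) → {5,6,9} and {3}.
Split {4,7} by δ(·,R) → {4} and {7}.
The partition is now stable with 5 blocks: {4} | {5,6,9} | {8,10} | {3} | {7}.
8 and 6 end up in different blocks, so they are distinguishable. For instance, the string 'ε' is accepted from only 8.

No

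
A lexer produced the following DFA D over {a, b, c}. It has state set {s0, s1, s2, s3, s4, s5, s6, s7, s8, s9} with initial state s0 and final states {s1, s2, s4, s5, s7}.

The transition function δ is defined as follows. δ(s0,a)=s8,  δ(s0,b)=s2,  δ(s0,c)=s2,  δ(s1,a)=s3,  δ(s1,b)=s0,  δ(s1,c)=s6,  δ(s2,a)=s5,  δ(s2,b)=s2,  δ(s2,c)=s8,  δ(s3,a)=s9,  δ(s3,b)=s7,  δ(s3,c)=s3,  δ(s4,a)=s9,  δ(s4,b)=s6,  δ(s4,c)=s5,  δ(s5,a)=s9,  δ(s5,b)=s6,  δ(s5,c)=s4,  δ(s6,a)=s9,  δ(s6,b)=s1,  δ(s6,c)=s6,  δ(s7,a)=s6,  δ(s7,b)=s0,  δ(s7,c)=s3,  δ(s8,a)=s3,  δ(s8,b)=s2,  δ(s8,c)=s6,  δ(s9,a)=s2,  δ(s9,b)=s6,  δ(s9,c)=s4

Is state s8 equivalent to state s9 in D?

No

All states are reachable from the start state.
Start with accepting vs non-accepting: {s1,s2,s4,s5,s7} | {s0,s3,s6,s8,s9}.
On input a, block {s1,s2,s4,s5,s7} splits into {s1,s4,s5,s7} and {s2}.
Refine {s1,s4,s5,s7} on symbol c: members go to different blocks, giving {s1,s7} and {s4,s5}.
Split {s0,s3,s6,s8,s9} by δ(·,a) → {s0,s3,s6,s8} and {s9}.
On input a, block {s0,s3,s6,s8} splits into {s0,s8} and {s3,s6}.
Refine {s0,s8} on symbol a: members go to different blocks, giving {s0} and {s8}.
No further refinement is possible. Final partition (7 blocks): {s1,s7} | {s0} | {s2} | {s4,s5} | {s9} | {s3,s6} | {s8}.
s8 and s9 end up in different blocks, so they are distinguishable. For instance, the string 'a' is accepted from only s9.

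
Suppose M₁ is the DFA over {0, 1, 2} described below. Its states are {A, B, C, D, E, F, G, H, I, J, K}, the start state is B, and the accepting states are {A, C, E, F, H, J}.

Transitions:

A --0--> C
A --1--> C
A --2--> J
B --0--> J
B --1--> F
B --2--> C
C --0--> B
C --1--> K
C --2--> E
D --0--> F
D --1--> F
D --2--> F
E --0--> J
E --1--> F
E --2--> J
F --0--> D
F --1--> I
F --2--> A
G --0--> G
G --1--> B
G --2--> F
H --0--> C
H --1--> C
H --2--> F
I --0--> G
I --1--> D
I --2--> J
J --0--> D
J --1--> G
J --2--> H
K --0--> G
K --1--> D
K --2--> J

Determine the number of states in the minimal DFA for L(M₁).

4

P0 = {A,C,E,F,H,J} | {B,D,G,I,K}.
Refine {A,C,E,F,H,J} on symbol 0: members go to different blocks, giving {A,E,H} and {C,F,J}.
Refine {B,D,G,I,K} on symbol 0: members go to different blocks, giving {G,I,K} and {B,D}.
The partition is now stable with 4 blocks: {A,E,H} | {G,I,K} | {C,F,J} | {B,D}.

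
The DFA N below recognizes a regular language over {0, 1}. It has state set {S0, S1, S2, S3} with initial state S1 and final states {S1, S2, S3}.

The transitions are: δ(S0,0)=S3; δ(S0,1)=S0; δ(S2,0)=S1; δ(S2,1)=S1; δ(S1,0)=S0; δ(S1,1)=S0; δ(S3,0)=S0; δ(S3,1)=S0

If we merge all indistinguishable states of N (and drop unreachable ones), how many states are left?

2

States {S2} cannot be reached from the start state, so discard them.
Initial partition by acceptance: {S1,S3} | {S0}.
Stable partition: {S1,S3} | {S0} — 2 equivalence classes.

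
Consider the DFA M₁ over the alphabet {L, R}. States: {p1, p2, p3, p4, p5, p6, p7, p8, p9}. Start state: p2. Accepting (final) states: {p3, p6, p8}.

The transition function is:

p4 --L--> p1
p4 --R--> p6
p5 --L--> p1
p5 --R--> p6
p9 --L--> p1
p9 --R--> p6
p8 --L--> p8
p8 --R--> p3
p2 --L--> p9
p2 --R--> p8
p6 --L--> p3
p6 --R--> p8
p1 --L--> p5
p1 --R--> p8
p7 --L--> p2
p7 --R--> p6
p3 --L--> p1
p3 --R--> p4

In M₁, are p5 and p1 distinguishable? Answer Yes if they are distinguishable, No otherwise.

Yes

States {p7} cannot be reached from the start state, so discard them.
P0 = {p3,p6,p8} | {p1,p2,p4,p5,p9}.
Split {p3,p6,p8} by δ(·,L) → {p6,p8} and {p3}.
On input L, block {p6,p8} splits into {p6} and {p8}.
On input R, block {p1,p2,p4,p5,p9} splits into {p4,p5,p9} and {p1,p2}.
The partition is now stable with 5 blocks: {p6} | {p4,p5,p9} | {p3} | {p8} | {p1,p2}.
p5 and p1 end up in different blocks, so they are distinguishable. For instance, the string 'RLL' is accepted from only p1.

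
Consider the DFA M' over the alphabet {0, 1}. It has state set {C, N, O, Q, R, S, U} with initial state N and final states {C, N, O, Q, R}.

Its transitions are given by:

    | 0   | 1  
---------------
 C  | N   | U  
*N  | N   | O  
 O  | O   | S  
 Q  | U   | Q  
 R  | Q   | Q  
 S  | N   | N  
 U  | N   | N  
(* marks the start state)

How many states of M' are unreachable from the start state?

Starting at N and following transitions, the reachable set is {N, O, S}. That leaves C, Q, R, U unreachable — 4 in total.

4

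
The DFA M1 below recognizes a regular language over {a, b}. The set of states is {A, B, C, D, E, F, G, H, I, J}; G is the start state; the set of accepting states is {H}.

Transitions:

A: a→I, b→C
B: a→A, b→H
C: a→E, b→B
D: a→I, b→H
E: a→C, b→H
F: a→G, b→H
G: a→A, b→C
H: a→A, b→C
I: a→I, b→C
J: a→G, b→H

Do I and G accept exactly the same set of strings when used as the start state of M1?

Yes

First remove the unreachable states {D,F,J}; 7 states remain.
P0 = {H} | {A,B,C,E,G,I}.
Refine {A,B,C,E,G,I} on symbol b: members go to different blocks, giving {A,C,G,I} and {B,E}.
Refine {A,C,G,I} on symbol a: members go to different blocks, giving {A,G,I} and {C}.
On input a, block {B,E} splits into {B} and {E}.
Stable partition: {H} | {A,G,I} | {B} | {C} | {E} — 5 equivalence classes.
I and G lie in the same block of the stable partition, so they are equivalent — no string distinguishes them.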